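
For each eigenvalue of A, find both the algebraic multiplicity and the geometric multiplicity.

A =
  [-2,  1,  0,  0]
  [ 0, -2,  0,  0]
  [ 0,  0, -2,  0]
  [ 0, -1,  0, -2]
λ = -2: alg = 4, geom = 3

Step 1 — factor the characteristic polynomial to read off the algebraic multiplicities:
  χ_A(x) = (x + 2)^4

Step 2 — compute geometric multiplicities via the rank-nullity identity g(λ) = n − rank(A − λI):
  rank(A − (-2)·I) = 1, so dim ker(A − (-2)·I) = n − 1 = 3

Summary:
  λ = -2: algebraic multiplicity = 4, geometric multiplicity = 3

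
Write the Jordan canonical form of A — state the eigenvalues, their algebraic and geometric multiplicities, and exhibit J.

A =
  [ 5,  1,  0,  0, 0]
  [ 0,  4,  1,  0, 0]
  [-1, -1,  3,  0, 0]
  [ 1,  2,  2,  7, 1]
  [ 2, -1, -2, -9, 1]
J_3(4) ⊕ J_2(4)

The characteristic polynomial is
  det(x·I − A) = x^5 - 20*x^4 + 160*x^3 - 640*x^2 + 1280*x - 1024 = (x - 4)^5

Eigenvalues and multiplicities (the geometric multiplicity of λ is n − rank(A − λI), which equals the number of Jordan blocks for λ):
  λ = 4: algebraic multiplicity = 5, geometric multiplicity = 2

Determining the block sizes for each eigenvalue:
  λ = 4: with am = 5 and gm = 2, the partition is not yet determined (e.g. several partitions of 5 into 2 parts exist). Let N = A − (4)·I. Computing rank(N^1) = 3, rank(N^2) = 1, rank(N^3) = 0; the number of blocks of size ≥ j is rank(N^{j−1}) − rank(N^j), giving [2, 2, 1]. So we have 1 block(s) of size 3, 1 block(s) of size 2 → block sizes [3, 2]

Assembling the blocks gives a Jordan form
J =
  [4, 1, 0, 0, 0]
  [0, 4, 1, 0, 0]
  [0, 0, 4, 0, 0]
  [0, 0, 0, 4, 1]
  [0, 0, 0, 0, 4]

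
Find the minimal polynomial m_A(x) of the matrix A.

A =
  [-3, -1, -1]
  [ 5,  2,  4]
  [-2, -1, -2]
x^3 + 3*x^2 + 3*x + 1

The characteristic polynomial is χ_A(x) = (x + 1)^3, so the eigenvalues are known. The minimal polynomial is
  m_A(x) = Π_λ (x − λ)^{k_λ}
where k_λ is the size of the *largest* Jordan block for λ (equivalently, the smallest k with (A − λI)^k v = 0 for every generalised eigenvector v of λ).

  λ = -1: largest Jordan block has size 3, contributing (x + 1)^3

So m_A(x) = (x + 1)^3 = x^3 + 3*x^2 + 3*x + 1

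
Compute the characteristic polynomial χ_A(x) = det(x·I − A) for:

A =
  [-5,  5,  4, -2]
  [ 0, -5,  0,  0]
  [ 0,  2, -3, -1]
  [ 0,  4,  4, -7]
x^4 + 20*x^3 + 150*x^2 + 500*x + 625

Expanding det(x·I − A) (e.g. by cofactor expansion or by noting that A is similar to its Jordan form J, which has the same characteristic polynomial as A) gives
  χ_A(x) = x^4 + 20*x^3 + 150*x^2 + 500*x + 625
which factors as (x + 5)^4. The eigenvalues (with algebraic multiplicities) are λ = -5 with multiplicity 4.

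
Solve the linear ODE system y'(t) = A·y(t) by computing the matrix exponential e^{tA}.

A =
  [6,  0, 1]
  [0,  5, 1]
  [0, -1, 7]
e^{tA} =
  [exp(6*t), -t^2*exp(6*t)/2, t^2*exp(6*t)/2 + t*exp(6*t)]
  [0, -t*exp(6*t) + exp(6*t), t*exp(6*t)]
  [0, -t*exp(6*t), t*exp(6*t) + exp(6*t)]

Strategy: write A = P · J · P⁻¹ where J is a Jordan canonical form, so e^{tA} = P · e^{tJ} · P⁻¹, and e^{tJ} can be computed block-by-block.

A has Jordan form
J =
  [6, 1, 0]
  [0, 6, 1]
  [0, 0, 6]
(up to reordering of blocks).

Per-block formulas:
  For a 3×3 Jordan block J_3(6): exp(t · J_3(6)) = e^(6t)·(I + t·N + (t^2/2)·N^2), where N is the 3×3 nilpotent shift.

After assembling e^{tJ} and conjugating by P, we get:

e^{tA} =
  [exp(6*t), -t^2*exp(6*t)/2, t^2*exp(6*t)/2 + t*exp(6*t)]
  [0, -t*exp(6*t) + exp(6*t), t*exp(6*t)]
  [0, -t*exp(6*t), t*exp(6*t) + exp(6*t)]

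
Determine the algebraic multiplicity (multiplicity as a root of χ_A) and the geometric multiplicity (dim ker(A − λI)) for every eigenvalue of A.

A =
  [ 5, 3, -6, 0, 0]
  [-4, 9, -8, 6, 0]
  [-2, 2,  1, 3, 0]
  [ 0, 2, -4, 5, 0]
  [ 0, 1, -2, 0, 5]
λ = 5: alg = 5, geom = 3

Step 1 — factor the characteristic polynomial to read off the algebraic multiplicities:
  χ_A(x) = (x - 5)^5

Step 2 — compute geometric multiplicities via the rank-nullity identity g(λ) = n − rank(A − λI):
  rank(A − (5)·I) = 2, so dim ker(A − (5)·I) = n − 2 = 3

Summary:
  λ = 5: algebraic multiplicity = 5, geometric multiplicity = 3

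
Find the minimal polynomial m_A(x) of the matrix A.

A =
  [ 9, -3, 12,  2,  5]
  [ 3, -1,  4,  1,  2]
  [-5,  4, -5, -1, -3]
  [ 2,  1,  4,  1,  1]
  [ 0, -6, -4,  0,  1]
x^3 - 3*x^2 + 3*x - 1

The characteristic polynomial is χ_A(x) = (x - 1)^5, so the eigenvalues are known. The minimal polynomial is
  m_A(x) = Π_λ (x − λ)^{k_λ}
where k_λ is the size of the *largest* Jordan block for λ (equivalently, the smallest k with (A − λI)^k v = 0 for every generalised eigenvector v of λ).

  λ = 1: largest Jordan block has size 3, contributing (x − 1)^3

So m_A(x) = (x - 1)^3 = x^3 - 3*x^2 + 3*x - 1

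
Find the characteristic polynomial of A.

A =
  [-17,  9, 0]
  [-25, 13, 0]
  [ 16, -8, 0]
x^3 + 4*x^2 + 4*x

Expanding det(x·I − A) (e.g. by cofactor expansion or by noting that A is similar to its Jordan form J, which has the same characteristic polynomial as A) gives
  χ_A(x) = x^3 + 4*x^2 + 4*x
which factors as x*(x + 2)^2. The eigenvalues (with algebraic multiplicities) are λ = -2 with multiplicity 2, λ = 0 with multiplicity 1.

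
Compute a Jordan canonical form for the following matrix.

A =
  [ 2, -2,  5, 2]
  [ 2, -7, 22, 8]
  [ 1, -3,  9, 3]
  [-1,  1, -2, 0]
J_3(1) ⊕ J_1(1)

The characteristic polynomial is
  det(x·I − A) = x^4 - 4*x^3 + 6*x^2 - 4*x + 1 = (x - 1)^4

Eigenvalues and multiplicities (the geometric multiplicity of λ is n − rank(A − λI), which equals the number of Jordan blocks for λ):
  λ = 1: algebraic multiplicity = 4, geometric multiplicity = 2

Determining the block sizes for each eigenvalue:
  λ = 1: with am = 4 and gm = 2, the partition is not yet determined (e.g. several partitions of 4 into 2 parts exist). Let N = A − (1)·I. Computing rank(N^1) = 2, rank(N^2) = 1, rank(N^3) = 0; the number of blocks of size ≥ j is rank(N^{j−1}) − rank(N^j), giving [2, 1, 1]. So we have 1 block(s) of size 3, 1 block(s) of size 1 → block sizes [3, 1]

Assembling the blocks gives a Jordan form
J =
  [1, 1, 0, 0]
  [0, 1, 1, 0]
  [0, 0, 1, 0]
  [0, 0, 0, 1]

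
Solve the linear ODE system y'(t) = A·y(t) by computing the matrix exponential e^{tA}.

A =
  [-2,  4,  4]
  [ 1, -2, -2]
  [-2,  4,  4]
e^{tA} =
  [1 - 2*t, 4*t, 4*t]
  [t, 1 - 2*t, -2*t]
  [-2*t, 4*t, 4*t + 1]

Strategy: write A = P · J · P⁻¹ where J is a Jordan canonical form, so e^{tA} = P · e^{tJ} · P⁻¹, and e^{tJ} can be computed block-by-block.

A has Jordan form
J =
  [0, 1, 0]
  [0, 0, 0]
  [0, 0, 0]
(up to reordering of blocks).

Per-block formulas:
  For a 2×2 Jordan block J_2(0): exp(t · J_2(0)) = e^(0t)·(I + t·N), where N is the 2×2 nilpotent shift.
  For a 1×1 block at λ = 0: exp(t · [0]) = [e^(0t)].

After assembling e^{tJ} and conjugating by P, we get:

e^{tA} =
  [1 - 2*t, 4*t, 4*t]
  [t, 1 - 2*t, -2*t]
  [-2*t, 4*t, 4*t + 1]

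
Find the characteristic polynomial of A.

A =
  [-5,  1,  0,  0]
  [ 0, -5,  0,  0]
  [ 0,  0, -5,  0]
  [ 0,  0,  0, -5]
x^4 + 20*x^3 + 150*x^2 + 500*x + 625

Expanding det(x·I − A) (e.g. by cofactor expansion or by noting that A is similar to its Jordan form J, which has the same characteristic polynomial as A) gives
  χ_A(x) = x^4 + 20*x^3 + 150*x^2 + 500*x + 625
which factors as (x + 5)^4. The eigenvalues (with algebraic multiplicities) are λ = -5 with multiplicity 4.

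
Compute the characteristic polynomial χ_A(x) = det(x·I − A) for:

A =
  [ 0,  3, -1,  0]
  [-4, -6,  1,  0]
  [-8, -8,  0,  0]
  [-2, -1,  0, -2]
x^4 + 8*x^3 + 24*x^2 + 32*x + 16

Expanding det(x·I − A) (e.g. by cofactor expansion or by noting that A is similar to its Jordan form J, which has the same characteristic polynomial as A) gives
  χ_A(x) = x^4 + 8*x^3 + 24*x^2 + 32*x + 16
which factors as (x + 2)^4. The eigenvalues (with algebraic multiplicities) are λ = -2 with multiplicity 4.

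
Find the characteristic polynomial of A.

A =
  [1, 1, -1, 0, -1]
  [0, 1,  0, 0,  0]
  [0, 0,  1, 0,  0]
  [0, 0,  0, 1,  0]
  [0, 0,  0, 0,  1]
x^5 - 5*x^4 + 10*x^3 - 10*x^2 + 5*x - 1

Expanding det(x·I − A) (e.g. by cofactor expansion or by noting that A is similar to its Jordan form J, which has the same characteristic polynomial as A) gives
  χ_A(x) = x^5 - 5*x^4 + 10*x^3 - 10*x^2 + 5*x - 1
which factors as (x - 1)^5. The eigenvalues (with algebraic multiplicities) are λ = 1 with multiplicity 5.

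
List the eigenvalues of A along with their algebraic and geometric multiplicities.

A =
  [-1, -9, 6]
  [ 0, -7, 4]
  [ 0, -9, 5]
λ = -1: alg = 3, geom = 2

Step 1 — factor the characteristic polynomial to read off the algebraic multiplicities:
  χ_A(x) = (x + 1)^3

Step 2 — compute geometric multiplicities via the rank-nullity identity g(λ) = n − rank(A − λI):
  rank(A − (-1)·I) = 1, so dim ker(A − (-1)·I) = n − 1 = 2

Summary:
  λ = -1: algebraic multiplicity = 3, geometric multiplicity = 2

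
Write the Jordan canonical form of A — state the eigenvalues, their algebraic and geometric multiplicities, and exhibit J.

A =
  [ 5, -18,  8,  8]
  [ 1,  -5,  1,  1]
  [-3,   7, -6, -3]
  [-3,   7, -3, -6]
J_3(-3) ⊕ J_1(-3)

The characteristic polynomial is
  det(x·I − A) = x^4 + 12*x^3 + 54*x^2 + 108*x + 81 = (x + 3)^4

Eigenvalues and multiplicities (the geometric multiplicity of λ is n − rank(A − λI), which equals the number of Jordan blocks for λ):
  λ = -3: algebraic multiplicity = 4, geometric multiplicity = 2

Determining the block sizes for each eigenvalue:
  λ = -3: with am = 4 and gm = 2, the partition is not yet determined (e.g. several partitions of 4 into 2 parts exist). Let N = A − (-3)·I. Computing rank(N^1) = 2, rank(N^2) = 1, rank(N^3) = 0; the number of blocks of size ≥ j is rank(N^{j−1}) − rank(N^j), giving [2, 1, 1]. So we have 1 block(s) of size 3, 1 block(s) of size 1 → block sizes [3, 1]

Assembling the blocks gives a Jordan form
J =
  [-3,  1,  0,  0]
  [ 0, -3,  1,  0]
  [ 0,  0, -3,  0]
  [ 0,  0,  0, -3]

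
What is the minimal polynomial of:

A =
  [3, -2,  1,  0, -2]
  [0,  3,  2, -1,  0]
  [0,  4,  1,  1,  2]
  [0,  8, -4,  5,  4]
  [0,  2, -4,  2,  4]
x^4 - 13*x^3 + 63*x^2 - 135*x + 108

The characteristic polynomial is χ_A(x) = (x - 4)*(x - 3)^4, so the eigenvalues are known. The minimal polynomial is
  m_A(x) = Π_λ (x − λ)^{k_λ}
where k_λ is the size of the *largest* Jordan block for λ (equivalently, the smallest k with (A − λI)^k v = 0 for every generalised eigenvector v of λ).

  λ = 3: largest Jordan block has size 3, contributing (x − 3)^3
  λ = 4: largest Jordan block has size 1, contributing (x − 4)

So m_A(x) = (x - 4)*(x - 3)^3 = x^4 - 13*x^3 + 63*x^2 - 135*x + 108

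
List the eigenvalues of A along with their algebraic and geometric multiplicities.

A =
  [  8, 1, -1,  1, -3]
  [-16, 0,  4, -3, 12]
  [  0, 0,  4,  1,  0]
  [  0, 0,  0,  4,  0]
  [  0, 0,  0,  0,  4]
λ = 4: alg = 5, geom = 3

Step 1 — factor the characteristic polynomial to read off the algebraic multiplicities:
  χ_A(x) = (x - 4)^5

Step 2 — compute geometric multiplicities via the rank-nullity identity g(λ) = n − rank(A − λI):
  rank(A − (4)·I) = 2, so dim ker(A − (4)·I) = n − 2 = 3

Summary:
  λ = 4: algebraic multiplicity = 5, geometric multiplicity = 3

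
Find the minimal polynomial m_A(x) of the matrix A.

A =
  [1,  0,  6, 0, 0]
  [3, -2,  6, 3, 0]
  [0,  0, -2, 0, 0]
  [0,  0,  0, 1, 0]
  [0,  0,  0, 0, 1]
x^2 + x - 2

The characteristic polynomial is χ_A(x) = (x - 1)^3*(x + 2)^2, so the eigenvalues are known. The minimal polynomial is
  m_A(x) = Π_λ (x − λ)^{k_λ}
where k_λ is the size of the *largest* Jordan block for λ (equivalently, the smallest k with (A − λI)^k v = 0 for every generalised eigenvector v of λ).

  λ = -2: largest Jordan block has size 1, contributing (x + 2)
  λ = 1: largest Jordan block has size 1, contributing (x − 1)

So m_A(x) = (x - 1)*(x + 2) = x^2 + x - 2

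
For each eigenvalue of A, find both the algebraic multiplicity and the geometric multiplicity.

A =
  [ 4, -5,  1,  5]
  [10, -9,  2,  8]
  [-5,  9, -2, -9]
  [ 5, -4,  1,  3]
λ = -1: alg = 4, geom = 2

Step 1 — factor the characteristic polynomial to read off the algebraic multiplicities:
  χ_A(x) = (x + 1)^4

Step 2 — compute geometric multiplicities via the rank-nullity identity g(λ) = n − rank(A − λI):
  rank(A − (-1)·I) = 2, so dim ker(A − (-1)·I) = n − 2 = 2

Summary:
  λ = -1: algebraic multiplicity = 4, geometric multiplicity = 2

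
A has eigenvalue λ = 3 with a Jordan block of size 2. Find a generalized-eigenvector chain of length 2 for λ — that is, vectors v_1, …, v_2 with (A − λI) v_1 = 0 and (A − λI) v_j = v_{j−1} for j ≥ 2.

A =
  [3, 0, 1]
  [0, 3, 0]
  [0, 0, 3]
A Jordan chain for λ = 3 of length 2:
v_1 = (1, 0, 0)ᵀ
v_2 = (0, 0, 1)ᵀ

Let N = A − (3)·I. We want v_2 with N^2 v_2 = 0 but N^1 v_2 ≠ 0; then v_{j-1} := N · v_j for j = 2, …, 2.

Pick v_2 = (0, 0, 1)ᵀ.
Then v_1 = N · v_2 = (1, 0, 0)ᵀ.

Sanity check: (A − (3)·I) v_1 = (0, 0, 0)ᵀ = 0. ✓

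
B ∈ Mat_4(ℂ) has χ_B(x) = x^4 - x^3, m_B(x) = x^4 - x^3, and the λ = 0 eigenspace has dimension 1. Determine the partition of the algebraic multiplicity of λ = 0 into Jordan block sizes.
Block sizes for λ = 0: [3]

Step 1 — from the characteristic polynomial, algebraic multiplicity of λ = 0 is 3. From dim ker(B − (0)·I) = 1, there are exactly 1 Jordan blocks for λ = 0.
Step 2 — from the minimal polynomial, the factor (x − 0)^3 tells us the largest block for λ = 0 has size 3.
Step 3 — with total size 3, 1 blocks, and largest block 3, the block sizes (in nonincreasing order) are [3].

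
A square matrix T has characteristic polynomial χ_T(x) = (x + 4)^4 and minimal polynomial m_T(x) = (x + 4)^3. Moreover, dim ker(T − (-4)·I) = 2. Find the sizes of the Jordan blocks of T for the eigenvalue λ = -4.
Block sizes for λ = -4: [3, 1]

Step 1 — from the characteristic polynomial, algebraic multiplicity of λ = -4 is 4. From dim ker(T − (-4)·I) = 2, there are exactly 2 Jordan blocks for λ = -4.
Step 2 — from the minimal polynomial, the factor (x + 4)^3 tells us the largest block for λ = -4 has size 3.
Step 3 — with total size 4, 2 blocks, and largest block 3, the block sizes (in nonincreasing order) are [3, 1].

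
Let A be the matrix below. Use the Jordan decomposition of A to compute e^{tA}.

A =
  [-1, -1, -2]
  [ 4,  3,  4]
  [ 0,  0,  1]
e^{tA} =
  [-2*t*exp(t) + exp(t), -t*exp(t), -2*t*exp(t)]
  [4*t*exp(t), 2*t*exp(t) + exp(t), 4*t*exp(t)]
  [0, 0, exp(t)]

Strategy: write A = P · J · P⁻¹ where J is a Jordan canonical form, so e^{tA} = P · e^{tJ} · P⁻¹, and e^{tJ} can be computed block-by-block.

A has Jordan form
J =
  [1, 1, 0]
  [0, 1, 0]
  [0, 0, 1]
(up to reordering of blocks).

Per-block formulas:
  For a 1×1 block at λ = 1: exp(t · [1]) = [e^(1t)].
  For a 2×2 Jordan block J_2(1): exp(t · J_2(1)) = e^(1t)·(I + t·N), where N is the 2×2 nilpotent shift.

After assembling e^{tJ} and conjugating by P, we get:

e^{tA} =
  [-2*t*exp(t) + exp(t), -t*exp(t), -2*t*exp(t)]
  [4*t*exp(t), 2*t*exp(t) + exp(t), 4*t*exp(t)]
  [0, 0, exp(t)]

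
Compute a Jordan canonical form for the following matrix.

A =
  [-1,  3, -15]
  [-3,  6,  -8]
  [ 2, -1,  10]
J_3(5)

The characteristic polynomial is
  det(x·I − A) = x^3 - 15*x^2 + 75*x - 125 = (x - 5)^3

Eigenvalues and multiplicities (the geometric multiplicity of λ is n − rank(A − λI), which equals the number of Jordan blocks for λ):
  λ = 5: algebraic multiplicity = 3, geometric multiplicity = 1

Determining the block sizes for each eigenvalue:
  λ = 5: one block (gm = 1), so the single block has size am = 3 → block sizes [3]

Assembling the blocks gives a Jordan form
J =
  [5, 1, 0]
  [0, 5, 1]
  [0, 0, 5]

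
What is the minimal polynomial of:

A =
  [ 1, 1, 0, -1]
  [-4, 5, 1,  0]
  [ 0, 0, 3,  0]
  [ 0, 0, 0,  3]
x^3 - 9*x^2 + 27*x - 27

The characteristic polynomial is χ_A(x) = (x - 3)^4, so the eigenvalues are known. The minimal polynomial is
  m_A(x) = Π_λ (x − λ)^{k_λ}
where k_λ is the size of the *largest* Jordan block for λ (equivalently, the smallest k with (A − λI)^k v = 0 for every generalised eigenvector v of λ).

  λ = 3: largest Jordan block has size 3, contributing (x − 3)^3

So m_A(x) = (x - 3)^3 = x^3 - 9*x^2 + 27*x - 27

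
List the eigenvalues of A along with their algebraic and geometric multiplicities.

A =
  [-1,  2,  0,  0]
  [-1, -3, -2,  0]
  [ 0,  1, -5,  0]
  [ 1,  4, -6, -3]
λ = -3: alg = 4, geom = 2

Step 1 — factor the characteristic polynomial to read off the algebraic multiplicities:
  χ_A(x) = (x + 3)^4

Step 2 — compute geometric multiplicities via the rank-nullity identity g(λ) = n − rank(A − λI):
  rank(A − (-3)·I) = 2, so dim ker(A − (-3)·I) = n − 2 = 2

Summary:
  λ = -3: algebraic multiplicity = 4, geometric multiplicity = 2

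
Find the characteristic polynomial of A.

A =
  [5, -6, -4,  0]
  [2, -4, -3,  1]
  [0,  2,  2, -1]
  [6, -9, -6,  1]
x^4 - 4*x^3 + 6*x^2 - 4*x + 1

Expanding det(x·I − A) (e.g. by cofactor expansion or by noting that A is similar to its Jordan form J, which has the same characteristic polynomial as A) gives
  χ_A(x) = x^4 - 4*x^3 + 6*x^2 - 4*x + 1
which factors as (x - 1)^4. The eigenvalues (with algebraic multiplicities) are λ = 1 with multiplicity 4.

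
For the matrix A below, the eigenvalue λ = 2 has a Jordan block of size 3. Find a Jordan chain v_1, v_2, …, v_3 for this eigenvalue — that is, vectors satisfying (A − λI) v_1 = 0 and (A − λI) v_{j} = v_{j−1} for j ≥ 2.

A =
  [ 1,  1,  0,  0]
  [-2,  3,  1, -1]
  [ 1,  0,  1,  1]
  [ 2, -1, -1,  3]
A Jordan chain for λ = 2 of length 3:
v_1 = (-1, -1, 0, 1)ᵀ
v_2 = (-1, -2, 1, 2)ᵀ
v_3 = (1, 0, 0, 0)ᵀ

Let N = A − (2)·I. We want v_3 with N^3 v_3 = 0 but N^2 v_3 ≠ 0; then v_{j-1} := N · v_j for j = 3, …, 2.

Pick v_3 = (1, 0, 0, 0)ᵀ.
Then v_2 = N · v_3 = (-1, -2, 1, 2)ᵀ.
Then v_1 = N · v_2 = (-1, -1, 0, 1)ᵀ.

Sanity check: (A − (2)·I) v_1 = (0, 0, 0, 0)ᵀ = 0. ✓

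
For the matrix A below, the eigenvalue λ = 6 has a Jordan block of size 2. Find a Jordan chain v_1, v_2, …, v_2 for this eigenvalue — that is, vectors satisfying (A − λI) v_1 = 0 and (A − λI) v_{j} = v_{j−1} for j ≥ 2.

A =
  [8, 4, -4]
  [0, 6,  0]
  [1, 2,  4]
A Jordan chain for λ = 6 of length 2:
v_1 = (2, 0, 1)ᵀ
v_2 = (1, 0, 0)ᵀ

Let N = A − (6)·I. We want v_2 with N^2 v_2 = 0 but N^1 v_2 ≠ 0; then v_{j-1} := N · v_j for j = 2, …, 2.

Pick v_2 = (1, 0, 0)ᵀ.
Then v_1 = N · v_2 = (2, 0, 1)ᵀ.

Sanity check: (A − (6)·I) v_1 = (0, 0, 0)ᵀ = 0. ✓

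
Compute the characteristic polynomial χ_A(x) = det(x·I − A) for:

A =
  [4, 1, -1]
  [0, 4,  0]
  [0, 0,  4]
x^3 - 12*x^2 + 48*x - 64

Expanding det(x·I − A) (e.g. by cofactor expansion or by noting that A is similar to its Jordan form J, which has the same characteristic polynomial as A) gives
  χ_A(x) = x^3 - 12*x^2 + 48*x - 64
which factors as (x - 4)^3. The eigenvalues (with algebraic multiplicities) are λ = 4 with multiplicity 3.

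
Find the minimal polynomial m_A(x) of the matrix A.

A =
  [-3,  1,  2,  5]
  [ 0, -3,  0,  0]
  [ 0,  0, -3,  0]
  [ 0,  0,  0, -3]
x^2 + 6*x + 9

The characteristic polynomial is χ_A(x) = (x + 3)^4, so the eigenvalues are known. The minimal polynomial is
  m_A(x) = Π_λ (x − λ)^{k_λ}
where k_λ is the size of the *largest* Jordan block for λ (equivalently, the smallest k with (A − λI)^k v = 0 for every generalised eigenvector v of λ).

  λ = -3: largest Jordan block has size 2, contributing (x + 3)^2

So m_A(x) = (x + 3)^2 = x^2 + 6*x + 9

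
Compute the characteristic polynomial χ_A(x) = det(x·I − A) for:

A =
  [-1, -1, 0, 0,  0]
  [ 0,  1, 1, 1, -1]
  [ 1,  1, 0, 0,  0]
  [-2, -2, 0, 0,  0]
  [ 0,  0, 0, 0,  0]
x^5

Expanding det(x·I − A) (e.g. by cofactor expansion or by noting that A is similar to its Jordan form J, which has the same characteristic polynomial as A) gives
  χ_A(x) = x^5
which factors as x^5. The eigenvalues (with algebraic multiplicities) are λ = 0 with multiplicity 5.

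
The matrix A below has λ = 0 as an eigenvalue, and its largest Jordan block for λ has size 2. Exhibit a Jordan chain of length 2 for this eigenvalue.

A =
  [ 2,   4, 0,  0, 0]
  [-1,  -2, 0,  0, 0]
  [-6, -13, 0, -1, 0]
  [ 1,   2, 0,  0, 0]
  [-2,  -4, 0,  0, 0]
A Jordan chain for λ = 0 of length 2:
v_1 = (2, -1, -6, 1, -2)ᵀ
v_2 = (1, 0, 0, 0, 0)ᵀ

Let N = A − (0)·I. We want v_2 with N^2 v_2 = 0 but N^1 v_2 ≠ 0; then v_{j-1} := N · v_j for j = 2, …, 2.

Pick v_2 = (1, 0, 0, 0, 0)ᵀ.
Then v_1 = N · v_2 = (2, -1, -6, 1, -2)ᵀ.

Sanity check: (A − (0)·I) v_1 = (0, 0, 0, 0, 0)ᵀ = 0. ✓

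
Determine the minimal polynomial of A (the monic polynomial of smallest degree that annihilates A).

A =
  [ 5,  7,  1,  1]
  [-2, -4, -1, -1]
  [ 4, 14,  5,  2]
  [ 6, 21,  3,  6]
x^2 - 6*x + 9

The characteristic polynomial is χ_A(x) = (x - 3)^4, so the eigenvalues are known. The minimal polynomial is
  m_A(x) = Π_λ (x − λ)^{k_λ}
where k_λ is the size of the *largest* Jordan block for λ (equivalently, the smallest k with (A − λI)^k v = 0 for every generalised eigenvector v of λ).

  λ = 3: largest Jordan block has size 2, contributing (x − 3)^2

So m_A(x) = (x - 3)^2 = x^2 - 6*x + 9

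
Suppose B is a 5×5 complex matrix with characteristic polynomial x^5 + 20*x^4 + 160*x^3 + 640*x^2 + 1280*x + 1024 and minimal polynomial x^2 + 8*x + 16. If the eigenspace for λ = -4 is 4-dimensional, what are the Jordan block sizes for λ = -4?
Block sizes for λ = -4: [2, 1, 1, 1]

Step 1 — from the characteristic polynomial, algebraic multiplicity of λ = -4 is 5. From dim ker(B − (-4)·I) = 4, there are exactly 4 Jordan blocks for λ = -4.
Step 2 — from the minimal polynomial, the factor (x + 4)^2 tells us the largest block for λ = -4 has size 2.
Step 3 — with total size 5, 4 blocks, and largest block 2, the block sizes (in nonincreasing order) are [2, 1, 1, 1].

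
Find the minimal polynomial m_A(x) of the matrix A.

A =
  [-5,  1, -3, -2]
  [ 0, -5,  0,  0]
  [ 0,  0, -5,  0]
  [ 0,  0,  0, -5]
x^2 + 10*x + 25

The characteristic polynomial is χ_A(x) = (x + 5)^4, so the eigenvalues are known. The minimal polynomial is
  m_A(x) = Π_λ (x − λ)^{k_λ}
where k_λ is the size of the *largest* Jordan block for λ (equivalently, the smallest k with (A − λI)^k v = 0 for every generalised eigenvector v of λ).

  λ = -5: largest Jordan block has size 2, contributing (x + 5)^2

So m_A(x) = (x + 5)^2 = x^2 + 10*x + 25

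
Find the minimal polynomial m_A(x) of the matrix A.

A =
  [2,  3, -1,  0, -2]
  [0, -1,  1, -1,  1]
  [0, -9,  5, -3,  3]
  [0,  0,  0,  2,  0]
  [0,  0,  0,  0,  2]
x^2 - 4*x + 4

The characteristic polynomial is χ_A(x) = (x - 2)^5, so the eigenvalues are known. The minimal polynomial is
  m_A(x) = Π_λ (x − λ)^{k_λ}
where k_λ is the size of the *largest* Jordan block for λ (equivalently, the smallest k with (A − λI)^k v = 0 for every generalised eigenvector v of λ).

  λ = 2: largest Jordan block has size 2, contributing (x − 2)^2

So m_A(x) = (x - 2)^2 = x^2 - 4*x + 4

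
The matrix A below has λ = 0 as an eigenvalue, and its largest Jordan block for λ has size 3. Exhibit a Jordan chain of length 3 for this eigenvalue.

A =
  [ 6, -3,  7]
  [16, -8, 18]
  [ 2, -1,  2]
A Jordan chain for λ = 0 of length 3:
v_1 = (2, 4, 0)ᵀ
v_2 = (6, 16, 2)ᵀ
v_3 = (1, 0, 0)ᵀ

Let N = A − (0)·I. We want v_3 with N^3 v_3 = 0 but N^2 v_3 ≠ 0; then v_{j-1} := N · v_j for j = 3, …, 2.

Pick v_3 = (1, 0, 0)ᵀ.
Then v_2 = N · v_3 = (6, 16, 2)ᵀ.
Then v_1 = N · v_2 = (2, 4, 0)ᵀ.

Sanity check: (A − (0)·I) v_1 = (0, 0, 0)ᵀ = 0. ✓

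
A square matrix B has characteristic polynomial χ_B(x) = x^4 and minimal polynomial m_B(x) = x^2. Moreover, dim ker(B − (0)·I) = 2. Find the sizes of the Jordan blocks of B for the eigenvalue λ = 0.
Block sizes for λ = 0: [2, 2]

Step 1 — from the characteristic polynomial, algebraic multiplicity of λ = 0 is 4. From dim ker(B − (0)·I) = 2, there are exactly 2 Jordan blocks for λ = 0.
Step 2 — from the minimal polynomial, the factor (x − 0)^2 tells us the largest block for λ = 0 has size 2.
Step 3 — with total size 4, 2 blocks, and largest block 2, the block sizes (in nonincreasing order) are [2, 2].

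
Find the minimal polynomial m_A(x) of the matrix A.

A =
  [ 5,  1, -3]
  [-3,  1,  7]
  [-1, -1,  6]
x^3 - 12*x^2 + 48*x - 64

The characteristic polynomial is χ_A(x) = (x - 4)^3, so the eigenvalues are known. The minimal polynomial is
  m_A(x) = Π_λ (x − λ)^{k_λ}
where k_λ is the size of the *largest* Jordan block for λ (equivalently, the smallest k with (A − λI)^k v = 0 for every generalised eigenvector v of λ).

  λ = 4: largest Jordan block has size 3, contributing (x − 4)^3

So m_A(x) = (x - 4)^3 = x^3 - 12*x^2 + 48*x - 64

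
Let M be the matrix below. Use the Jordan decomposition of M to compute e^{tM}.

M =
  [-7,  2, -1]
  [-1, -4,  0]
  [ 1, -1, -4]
e^{tM} =
  [t^2*exp(-5*t)/2 - 2*t*exp(-5*t) + exp(-5*t), -t^2*exp(-5*t)/2 + 2*t*exp(-5*t), t^2*exp(-5*t)/2 - t*exp(-5*t)]
  [t^2*exp(-5*t)/2 - t*exp(-5*t), -t^2*exp(-5*t)/2 + t*exp(-5*t) + exp(-5*t), t^2*exp(-5*t)/2]
  [t*exp(-5*t), -t*exp(-5*t), t*exp(-5*t) + exp(-5*t)]

Strategy: write M = P · J · P⁻¹ where J is a Jordan canonical form, so e^{tM} = P · e^{tJ} · P⁻¹, and e^{tJ} can be computed block-by-block.

M has Jordan form
J =
  [-5,  1,  0]
  [ 0, -5,  1]
  [ 0,  0, -5]
(up to reordering of blocks).

Per-block formulas:
  For a 3×3 Jordan block J_3(-5): exp(t · J_3(-5)) = e^(-5t)·(I + t·N + (t^2/2)·N^2), where N is the 3×3 nilpotent shift.

After assembling e^{tJ} and conjugating by P, we get:

e^{tM} =
  [t^2*exp(-5*t)/2 - 2*t*exp(-5*t) + exp(-5*t), -t^2*exp(-5*t)/2 + 2*t*exp(-5*t), t^2*exp(-5*t)/2 - t*exp(-5*t)]
  [t^2*exp(-5*t)/2 - t*exp(-5*t), -t^2*exp(-5*t)/2 + t*exp(-5*t) + exp(-5*t), t^2*exp(-5*t)/2]
  [t*exp(-5*t), -t*exp(-5*t), t*exp(-5*t) + exp(-5*t)]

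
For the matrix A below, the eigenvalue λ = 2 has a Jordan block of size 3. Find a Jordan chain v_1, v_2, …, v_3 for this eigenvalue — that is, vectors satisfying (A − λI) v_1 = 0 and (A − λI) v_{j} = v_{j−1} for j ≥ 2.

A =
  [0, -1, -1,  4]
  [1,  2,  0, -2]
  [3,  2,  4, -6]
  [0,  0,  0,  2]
A Jordan chain for λ = 2 of length 3:
v_1 = (0, -2, 2, 0)ᵀ
v_2 = (-2, 1, 3, 0)ᵀ
v_3 = (1, 0, 0, 0)ᵀ

Let N = A − (2)·I. We want v_3 with N^3 v_3 = 0 but N^2 v_3 ≠ 0; then v_{j-1} := N · v_j for j = 3, …, 2.

Pick v_3 = (1, 0, 0, 0)ᵀ.
Then v_2 = N · v_3 = (-2, 1, 3, 0)ᵀ.
Then v_1 = N · v_2 = (0, -2, 2, 0)ᵀ.

Sanity check: (A − (2)·I) v_1 = (0, 0, 0, 0)ᵀ = 0. ✓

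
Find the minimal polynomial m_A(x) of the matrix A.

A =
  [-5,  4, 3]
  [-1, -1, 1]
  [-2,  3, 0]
x^3 + 6*x^2 + 12*x + 8

The characteristic polynomial is χ_A(x) = (x + 2)^3, so the eigenvalues are known. The minimal polynomial is
  m_A(x) = Π_λ (x − λ)^{k_λ}
where k_λ is the size of the *largest* Jordan block for λ (equivalently, the smallest k with (A − λI)^k v = 0 for every generalised eigenvector v of λ).

  λ = -2: largest Jordan block has size 3, contributing (x + 2)^3

So m_A(x) = (x + 2)^3 = x^3 + 6*x^2 + 12*x + 8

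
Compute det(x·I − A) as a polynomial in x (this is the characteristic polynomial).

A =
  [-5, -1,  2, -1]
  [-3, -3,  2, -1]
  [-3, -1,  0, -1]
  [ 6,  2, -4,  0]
x^4 + 8*x^3 + 24*x^2 + 32*x + 16

Expanding det(x·I − A) (e.g. by cofactor expansion or by noting that A is similar to its Jordan form J, which has the same characteristic polynomial as A) gives
  χ_A(x) = x^4 + 8*x^3 + 24*x^2 + 32*x + 16
which factors as (x + 2)^4. The eigenvalues (with algebraic multiplicities) are λ = -2 with multiplicity 4.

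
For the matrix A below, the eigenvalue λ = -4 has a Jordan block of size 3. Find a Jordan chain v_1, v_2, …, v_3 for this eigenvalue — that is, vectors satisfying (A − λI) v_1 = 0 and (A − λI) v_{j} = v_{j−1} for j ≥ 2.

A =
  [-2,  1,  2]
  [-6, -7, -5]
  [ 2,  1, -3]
A Jordan chain for λ = -4 of length 3:
v_1 = (2, -4, 0)ᵀ
v_2 = (2, -6, 2)ᵀ
v_3 = (1, 0, 0)ᵀ

Let N = A − (-4)·I. We want v_3 with N^3 v_3 = 0 but N^2 v_3 ≠ 0; then v_{j-1} := N · v_j for j = 3, …, 2.

Pick v_3 = (1, 0, 0)ᵀ.
Then v_2 = N · v_3 = (2, -6, 2)ᵀ.
Then v_1 = N · v_2 = (2, -4, 0)ᵀ.

Sanity check: (A − (-4)·I) v_1 = (0, 0, 0)ᵀ = 0. ✓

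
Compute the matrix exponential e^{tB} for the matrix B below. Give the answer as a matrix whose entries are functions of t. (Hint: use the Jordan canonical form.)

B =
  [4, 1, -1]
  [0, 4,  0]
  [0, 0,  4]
e^{tB} =
  [exp(4*t), t*exp(4*t), -t*exp(4*t)]
  [0, exp(4*t), 0]
  [0, 0, exp(4*t)]

Strategy: write B = P · J · P⁻¹ where J is a Jordan canonical form, so e^{tB} = P · e^{tJ} · P⁻¹, and e^{tJ} can be computed block-by-block.

B has Jordan form
J =
  [4, 1, 0]
  [0, 4, 0]
  [0, 0, 4]
(up to reordering of blocks).

Per-block formulas:
  For a 2×2 Jordan block J_2(4): exp(t · J_2(4)) = e^(4t)·(I + t·N), where N is the 2×2 nilpotent shift.
  For a 1×1 block at λ = 4: exp(t · [4]) = [e^(4t)].

After assembling e^{tJ} and conjugating by P, we get:

e^{tB} =
  [exp(4*t), t*exp(4*t), -t*exp(4*t)]
  [0, exp(4*t), 0]
  [0, 0, exp(4*t)]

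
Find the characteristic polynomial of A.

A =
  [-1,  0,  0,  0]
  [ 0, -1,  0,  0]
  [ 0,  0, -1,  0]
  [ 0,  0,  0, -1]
x^4 + 4*x^3 + 6*x^2 + 4*x + 1

Expanding det(x·I − A) (e.g. by cofactor expansion or by noting that A is similar to its Jordan form J, which has the same characteristic polynomial as A) gives
  χ_A(x) = x^4 + 4*x^3 + 6*x^2 + 4*x + 1
which factors as (x + 1)^4. The eigenvalues (with algebraic multiplicities) are λ = -1 with multiplicity 4.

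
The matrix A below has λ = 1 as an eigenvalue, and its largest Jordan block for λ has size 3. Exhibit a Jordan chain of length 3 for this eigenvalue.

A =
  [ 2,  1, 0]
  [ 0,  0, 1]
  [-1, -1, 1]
A Jordan chain for λ = 1 of length 3:
v_1 = (1, -1, -1)ᵀ
v_2 = (1, 0, -1)ᵀ
v_3 = (1, 0, 0)ᵀ

Let N = A − (1)·I. We want v_3 with N^3 v_3 = 0 but N^2 v_3 ≠ 0; then v_{j-1} := N · v_j for j = 3, …, 2.

Pick v_3 = (1, 0, 0)ᵀ.
Then v_2 = N · v_3 = (1, 0, -1)ᵀ.
Then v_1 = N · v_2 = (1, -1, -1)ᵀ.

Sanity check: (A − (1)·I) v_1 = (0, 0, 0)ᵀ = 0. ✓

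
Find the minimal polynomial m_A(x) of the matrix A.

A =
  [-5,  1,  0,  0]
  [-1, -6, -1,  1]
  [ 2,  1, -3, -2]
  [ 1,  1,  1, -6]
x^3 + 15*x^2 + 75*x + 125

The characteristic polynomial is χ_A(x) = (x + 5)^4, so the eigenvalues are known. The minimal polynomial is
  m_A(x) = Π_λ (x − λ)^{k_λ}
where k_λ is the size of the *largest* Jordan block for λ (equivalently, the smallest k with (A − λI)^k v = 0 for every generalised eigenvector v of λ).

  λ = -5: largest Jordan block has size 3, contributing (x + 5)^3

So m_A(x) = (x + 5)^3 = x^3 + 15*x^2 + 75*x + 125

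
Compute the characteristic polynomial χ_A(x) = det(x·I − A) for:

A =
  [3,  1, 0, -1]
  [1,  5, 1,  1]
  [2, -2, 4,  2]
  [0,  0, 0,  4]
x^4 - 16*x^3 + 96*x^2 - 256*x + 256

Expanding det(x·I − A) (e.g. by cofactor expansion or by noting that A is similar to its Jordan form J, which has the same characteristic polynomial as A) gives
  χ_A(x) = x^4 - 16*x^3 + 96*x^2 - 256*x + 256
which factors as (x - 4)^4. The eigenvalues (with algebraic multiplicities) are λ = 4 with multiplicity 4.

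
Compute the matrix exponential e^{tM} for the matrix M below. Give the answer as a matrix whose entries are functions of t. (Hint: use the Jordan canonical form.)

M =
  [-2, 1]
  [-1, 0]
e^{tM} =
  [-t*exp(-t) + exp(-t), t*exp(-t)]
  [-t*exp(-t), t*exp(-t) + exp(-t)]

Strategy: write M = P · J · P⁻¹ where J is a Jordan canonical form, so e^{tM} = P · e^{tJ} · P⁻¹, and e^{tJ} can be computed block-by-block.

M has Jordan form
J =
  [-1,  1]
  [ 0, -1]
(up to reordering of blocks).

Per-block formulas:
  For a 2×2 Jordan block J_2(-1): exp(t · J_2(-1)) = e^(-1t)·(I + t·N), where N is the 2×2 nilpotent shift.

After assembling e^{tJ} and conjugating by P, we get:

e^{tM} =
  [-t*exp(-t) + exp(-t), t*exp(-t)]
  [-t*exp(-t), t*exp(-t) + exp(-t)]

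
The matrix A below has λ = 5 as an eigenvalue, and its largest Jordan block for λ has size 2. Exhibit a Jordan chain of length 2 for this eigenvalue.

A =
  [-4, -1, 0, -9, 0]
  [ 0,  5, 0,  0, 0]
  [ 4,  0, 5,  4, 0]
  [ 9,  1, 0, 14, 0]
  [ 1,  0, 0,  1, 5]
A Jordan chain for λ = 5 of length 2:
v_1 = (-9, 0, 4, 9, 1)ᵀ
v_2 = (1, 0, 0, 0, 0)ᵀ

Let N = A − (5)·I. We want v_2 with N^2 v_2 = 0 but N^1 v_2 ≠ 0; then v_{j-1} := N · v_j for j = 2, …, 2.

Pick v_2 = (1, 0, 0, 0, 0)ᵀ.
Then v_1 = N · v_2 = (-9, 0, 4, 9, 1)ᵀ.

Sanity check: (A − (5)·I) v_1 = (0, 0, 0, 0, 0)ᵀ = 0. ✓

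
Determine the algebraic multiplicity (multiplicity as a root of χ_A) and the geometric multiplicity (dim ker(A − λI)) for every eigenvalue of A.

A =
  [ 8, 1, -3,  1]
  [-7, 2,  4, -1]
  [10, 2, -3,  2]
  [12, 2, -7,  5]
λ = 3: alg = 4, geom = 2

Step 1 — factor the characteristic polynomial to read off the algebraic multiplicities:
  χ_A(x) = (x - 3)^4

Step 2 — compute geometric multiplicities via the rank-nullity identity g(λ) = n − rank(A − λI):
  rank(A − (3)·I) = 2, so dim ker(A − (3)·I) = n − 2 = 2

Summary:
  λ = 3: algebraic multiplicity = 4, geometric multiplicity = 2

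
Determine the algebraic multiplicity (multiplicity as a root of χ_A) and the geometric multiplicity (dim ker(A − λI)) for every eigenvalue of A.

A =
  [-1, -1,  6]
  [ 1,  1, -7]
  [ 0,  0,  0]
λ = 0: alg = 3, geom = 1

Step 1 — factor the characteristic polynomial to read off the algebraic multiplicities:
  χ_A(x) = x^3

Step 2 — compute geometric multiplicities via the rank-nullity identity g(λ) = n − rank(A − λI):
  rank(A − (0)·I) = 2, so dim ker(A − (0)·I) = n − 2 = 1

Summary:
  λ = 0: algebraic multiplicity = 3, geometric multiplicity = 1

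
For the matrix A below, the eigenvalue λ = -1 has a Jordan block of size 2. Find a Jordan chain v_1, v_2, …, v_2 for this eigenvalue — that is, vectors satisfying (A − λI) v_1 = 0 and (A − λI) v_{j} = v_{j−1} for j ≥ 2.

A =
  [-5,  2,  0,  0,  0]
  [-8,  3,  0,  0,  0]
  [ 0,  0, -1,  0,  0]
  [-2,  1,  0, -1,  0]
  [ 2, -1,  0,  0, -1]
A Jordan chain for λ = -1 of length 2:
v_1 = (-4, -8, 0, -2, 2)ᵀ
v_2 = (1, 0, 0, 0, 0)ᵀ

Let N = A − (-1)·I. We want v_2 with N^2 v_2 = 0 but N^1 v_2 ≠ 0; then v_{j-1} := N · v_j for j = 2, …, 2.

Pick v_2 = (1, 0, 0, 0, 0)ᵀ.
Then v_1 = N · v_2 = (-4, -8, 0, -2, 2)ᵀ.

Sanity check: (A − (-1)·I) v_1 = (0, 0, 0, 0, 0)ᵀ = 0. ✓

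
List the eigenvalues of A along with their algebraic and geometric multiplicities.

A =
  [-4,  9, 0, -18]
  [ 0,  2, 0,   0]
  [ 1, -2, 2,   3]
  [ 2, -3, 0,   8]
λ = 2: alg = 4, geom = 2

Step 1 — factor the characteristic polynomial to read off the algebraic multiplicities:
  χ_A(x) = (x - 2)^4

Step 2 — compute geometric multiplicities via the rank-nullity identity g(λ) = n − rank(A − λI):
  rank(A − (2)·I) = 2, so dim ker(A − (2)·I) = n − 2 = 2

Summary:
  λ = 2: algebraic multiplicity = 4, geometric multiplicity = 2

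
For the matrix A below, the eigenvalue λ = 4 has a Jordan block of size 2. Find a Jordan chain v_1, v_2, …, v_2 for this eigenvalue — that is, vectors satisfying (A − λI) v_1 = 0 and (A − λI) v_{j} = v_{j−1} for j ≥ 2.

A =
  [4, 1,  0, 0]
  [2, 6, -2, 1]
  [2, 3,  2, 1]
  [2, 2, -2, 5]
A Jordan chain for λ = 4 of length 2:
v_1 = (-1, 0, -1, 0)ᵀ
v_2 = (1, -1, 0, 0)ᵀ

Let N = A − (4)·I. We want v_2 with N^2 v_2 = 0 but N^1 v_2 ≠ 0; then v_{j-1} := N · v_j for j = 2, …, 2.

Pick v_2 = (1, -1, 0, 0)ᵀ.
Then v_1 = N · v_2 = (-1, 0, -1, 0)ᵀ.

Sanity check: (A − (4)·I) v_1 = (0, 0, 0, 0)ᵀ = 0. ✓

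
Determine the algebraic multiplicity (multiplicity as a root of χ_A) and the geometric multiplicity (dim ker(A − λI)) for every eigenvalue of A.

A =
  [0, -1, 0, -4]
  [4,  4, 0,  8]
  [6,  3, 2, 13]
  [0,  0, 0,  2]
λ = 2: alg = 4, geom = 2

Step 1 — factor the characteristic polynomial to read off the algebraic multiplicities:
  χ_A(x) = (x - 2)^4

Step 2 — compute geometric multiplicities via the rank-nullity identity g(λ) = n − rank(A − λI):
  rank(A − (2)·I) = 2, so dim ker(A − (2)·I) = n − 2 = 2

Summary:
  λ = 2: algebraic multiplicity = 4, geometric multiplicity = 2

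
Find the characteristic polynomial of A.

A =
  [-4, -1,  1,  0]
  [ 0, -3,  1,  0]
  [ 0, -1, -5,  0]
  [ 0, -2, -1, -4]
x^4 + 16*x^3 + 96*x^2 + 256*x + 256

Expanding det(x·I − A) (e.g. by cofactor expansion or by noting that A is similar to its Jordan form J, which has the same characteristic polynomial as A) gives
  χ_A(x) = x^4 + 16*x^3 + 96*x^2 + 256*x + 256
which factors as (x + 4)^4. The eigenvalues (with algebraic multiplicities) are λ = -4 with multiplicity 4.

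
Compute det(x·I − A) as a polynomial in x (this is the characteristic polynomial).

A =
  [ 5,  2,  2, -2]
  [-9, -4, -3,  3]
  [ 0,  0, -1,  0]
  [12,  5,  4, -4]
x^4 + 4*x^3 + 6*x^2 + 4*x + 1

Expanding det(x·I − A) (e.g. by cofactor expansion or by noting that A is similar to its Jordan form J, which has the same characteristic polynomial as A) gives
  χ_A(x) = x^4 + 4*x^3 + 6*x^2 + 4*x + 1
which factors as (x + 1)^4. The eigenvalues (with algebraic multiplicities) are λ = -1 with multiplicity 4.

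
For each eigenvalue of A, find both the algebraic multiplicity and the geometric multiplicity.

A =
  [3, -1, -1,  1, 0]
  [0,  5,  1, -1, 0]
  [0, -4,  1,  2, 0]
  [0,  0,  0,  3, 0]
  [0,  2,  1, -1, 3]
λ = 3: alg = 5, geom = 3

Step 1 — factor the characteristic polynomial to read off the algebraic multiplicities:
  χ_A(x) = (x - 3)^5

Step 2 — compute geometric multiplicities via the rank-nullity identity g(λ) = n − rank(A − λI):
  rank(A − (3)·I) = 2, so dim ker(A − (3)·I) = n − 2 = 3

Summary:
  λ = 3: algebraic multiplicity = 5, geometric multiplicity = 3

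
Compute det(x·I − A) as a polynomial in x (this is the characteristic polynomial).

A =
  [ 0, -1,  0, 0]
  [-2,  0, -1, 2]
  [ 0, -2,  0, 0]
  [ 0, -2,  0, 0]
x^4

Expanding det(x·I − A) (e.g. by cofactor expansion or by noting that A is similar to its Jordan form J, which has the same characteristic polynomial as A) gives
  χ_A(x) = x^4
which factors as x^4. The eigenvalues (with algebraic multiplicities) are λ = 0 with multiplicity 4.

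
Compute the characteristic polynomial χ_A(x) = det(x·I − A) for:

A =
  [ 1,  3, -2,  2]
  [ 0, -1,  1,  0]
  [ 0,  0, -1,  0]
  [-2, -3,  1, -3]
x^4 + 4*x^3 + 6*x^2 + 4*x + 1

Expanding det(x·I − A) (e.g. by cofactor expansion or by noting that A is similar to its Jordan form J, which has the same characteristic polynomial as A) gives
  χ_A(x) = x^4 + 4*x^3 + 6*x^2 + 4*x + 1
which factors as (x + 1)^4. The eigenvalues (with algebraic multiplicities) are λ = -1 with multiplicity 4.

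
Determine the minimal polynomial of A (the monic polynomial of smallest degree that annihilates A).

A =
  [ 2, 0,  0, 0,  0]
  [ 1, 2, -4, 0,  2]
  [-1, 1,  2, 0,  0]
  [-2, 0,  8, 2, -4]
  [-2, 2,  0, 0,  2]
x^3 - 6*x^2 + 12*x - 8

The characteristic polynomial is χ_A(x) = (x - 2)^5, so the eigenvalues are known. The minimal polynomial is
  m_A(x) = Π_λ (x − λ)^{k_λ}
where k_λ is the size of the *largest* Jordan block for λ (equivalently, the smallest k with (A − λI)^k v = 0 for every generalised eigenvector v of λ).

  λ = 2: largest Jordan block has size 3, contributing (x − 2)^3

So m_A(x) = (x - 2)^3 = x^3 - 6*x^2 + 12*x - 8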